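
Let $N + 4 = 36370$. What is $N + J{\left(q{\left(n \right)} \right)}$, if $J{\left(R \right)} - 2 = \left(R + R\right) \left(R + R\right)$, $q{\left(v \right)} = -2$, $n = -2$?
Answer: $36384$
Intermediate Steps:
$N = 36366$ ($N = -4 + 36370 = 36366$)
$J{\left(R \right)} = 2 + 4 R^{2}$ ($J{\left(R \right)} = 2 + \left(R + R\right) \left(R + R\right) = 2 + 2 R 2 R = 2 + 4 R^{2}$)
$N + J{\left(q{\left(n \right)} \right)} = 36366 + \left(2 + 4 \left(-2\right)^{2}\right) = 36366 + \left(2 + 4 \cdot 4\right) = 36366 + \left(2 + 16\right) = 36366 + 18 = 36384$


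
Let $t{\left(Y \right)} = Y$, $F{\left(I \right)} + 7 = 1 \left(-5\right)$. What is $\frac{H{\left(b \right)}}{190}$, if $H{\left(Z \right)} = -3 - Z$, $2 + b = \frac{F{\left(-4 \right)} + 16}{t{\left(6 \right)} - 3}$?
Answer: $- \frac{7}{570} \approx -0.012281$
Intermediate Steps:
$F{\left(I \right)} = -12$ ($F{\left(I \right)} = -7 + 1 \left(-5\right) = -7 - 5 = -12$)
$b = - \frac{2}{3}$ ($b = -2 + \frac{-12 + 16}{6 - 3} = -2 + \frac{4}{3} = - \frac{2}{3} \approx -0.66667$)
$\frac{H{\left(b \right)}}{190} = \frac{-3 - - \frac{2}{3}}{190} = \left(-3 + \frac{2}{3}\right) \frac{1}{190} = \left(- \frac{7}{3}\right) \frac{1}{190} = - \frac{7}{570}$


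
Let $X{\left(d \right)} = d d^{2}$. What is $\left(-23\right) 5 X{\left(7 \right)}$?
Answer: $-39445$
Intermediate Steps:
$X{\left(d \right)} = d^{3}$
$\left(-23\right) 5 X{\left(7 \right)} = \left(-23\right) 5 \cdot 7^{3} = \left(-115\right) 343 = -39445$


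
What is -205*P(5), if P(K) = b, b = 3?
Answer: -615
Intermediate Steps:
P(K) = 3
-205*P(5) = -205*3 = -615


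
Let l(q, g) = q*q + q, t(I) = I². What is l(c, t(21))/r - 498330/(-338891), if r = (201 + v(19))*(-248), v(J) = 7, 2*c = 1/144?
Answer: 304592330850883/207139053109248 ≈ 1.4705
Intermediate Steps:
c = 1/288 (c = (½)/144 = (½)*(1/144) = 1/288 ≈ 0.0034722)
l(q, g) = q + q² (l(q, g) = q² + q = q + q²)
r = -51584 (r = (201 + 7)*(-248) = 208*(-248) = -51584)
l(c, t(21))/r - 498330/(-338891) = ((1 + 1/288)/288)/(-51584) - 498330/(-338891) = ((1/288)*(289/288))*(-1/51584) - 498330*(-1/338891) = (289/82944)*(-1/51584) + 71190/48413 = -289/4278583296 + 71190/48413 = 304592330850883/207139053109248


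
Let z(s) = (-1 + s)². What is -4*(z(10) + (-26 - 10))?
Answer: -180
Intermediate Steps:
-4*(z(10) + (-26 - 10)) = -4*((-1 + 10)² + (-26 - 10)) = -4*(9² - 36) = -4*(81 - 36) = -4*45 = -180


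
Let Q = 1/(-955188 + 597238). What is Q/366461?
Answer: -1/131174714950 ≈ -7.6234e-12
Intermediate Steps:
Q = -1/357950 (Q = 1/(-357950) = -1/357950 ≈ -2.7937e-6)
Q/366461 = -1/357950/366461 = -1/357950*1/366461 = -1/131174714950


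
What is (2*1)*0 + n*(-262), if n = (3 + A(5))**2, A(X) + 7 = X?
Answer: -262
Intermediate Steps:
A(X) = -7 + X
n = 1 (n = (3 + (-7 + 5))**2 = (3 - 2)**2 = 1**2 = 1)
(2*1)*0 + n*(-262) = (2*1)*0 + 1*(-262) = 2*0 - 262 = 0 - 262 = -262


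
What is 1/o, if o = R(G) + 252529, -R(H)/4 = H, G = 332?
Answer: 1/251201 ≈ 3.9809e-6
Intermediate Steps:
R(H) = -4*H
o = 251201 (o = -4*332 + 252529 = -1328 + 252529 = 251201)
1/o = 1/251201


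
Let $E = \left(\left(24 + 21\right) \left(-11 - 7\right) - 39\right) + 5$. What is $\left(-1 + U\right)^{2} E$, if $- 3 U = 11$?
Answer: $- \frac{165424}{9} \approx -18380.0$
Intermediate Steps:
$U = - \frac{11}{3}$ ($U = \left(- \frac{1}{3}\right) 11 = - \frac{11}{3} \approx -3.6667$)
$E = -844$ ($E = \left(45 \left(-18\right) - 39\right) + 5 = \left(-810 - 39\right) + 5 = -849 + 5 = -844$)
$\left(-1 + U\right)^{2} E = \left(-1 - \frac{11}{3}\right)^{2} \left(-844\right) = \left(- \frac{14}{3}\right)^{2} \left(-844\right) = \frac{196}{9} \left(-844\right) = - \frac{165424}{9}$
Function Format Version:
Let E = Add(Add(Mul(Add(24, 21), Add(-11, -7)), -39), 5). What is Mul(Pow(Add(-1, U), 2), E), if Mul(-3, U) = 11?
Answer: Rational(-165424, 9) ≈ -18380.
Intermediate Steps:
U = Rational(-11, 3) (U = Mul(Rational(-1, 3), 11) = Rational(-11, 3) ≈ -3.6667)
E = -844 (E = Add(Add(Mul(45, -18), -39), 5) = Add(Add(-810, -39), 5) = Add(-849, 5) = -844)
Mul(Pow(Add(-1, U), 2), E) = Mul(Pow(Add(-1, Rational(-11, 3)), 2), -844) = Mul(Pow(Rational(-14, 3), 2), -844) = Mul(Rational(196, 9), -844) = Rational(-165424, 9)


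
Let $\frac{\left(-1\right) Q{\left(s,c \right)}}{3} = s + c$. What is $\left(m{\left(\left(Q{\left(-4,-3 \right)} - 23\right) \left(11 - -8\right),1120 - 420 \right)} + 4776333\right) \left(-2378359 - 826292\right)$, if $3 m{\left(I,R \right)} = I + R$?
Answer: $-15307187484437$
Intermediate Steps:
$Q{\left(s,c \right)} = - 3 c - 3 s$ ($Q{\left(s,c \right)} = - 3 \left(s + c\right) = - 3 \left(c + s\right) = - 3 c - 3 s$)
$m{\left(I,R \right)} = \frac{I}{3} + \frac{R}{3}$ ($m{\left(I,R \right)} = \frac{I + R}{3} = \frac{I}{3} + \frac{R}{3}$)
$\left(m{\left(\left(Q{\left(-4,-3 \right)} - 23\right) \left(11 - -8\right),1120 - 420 \right)} + 4776333\right) \left(-2378359 - 826292\right) = \left(\left(\frac{\left(\left(\left(-3\right) \left(-3\right) - -12\right) - 23\right) \left(11 - -8\right)}{3} + \frac{1120 - 420}{3}\right) + 4776333\right) \left(-2378359 - 826292\right) = \left(\left(\frac{\left(\left(9 + 12\right) - 23\right) \left(11 + 8\right)}{3} + \frac{1120 - 420}{3}\right) + 4776333\right) \left(-3204651\right) = \left(\left(\frac{\left(21 - 23\right) 19}{3} + \frac{1}{3} \cdot 700\right) + 4776333\right) \left(-3204651\right) = \left(\left(\frac{\left(-2\right) 19}{3} + \frac{700}{3}\right) + 4776333\right) \left(-3204651\right) = \left(\left(\frac{1}{3} \left(-38\right) + \frac{700}{3}\right) + 4776333\right) \left(-3204651\right) = \left(\left(- \frac{38}{3} + \frac{700}{3}\right) + 4776333\right) \left(-3204651\right) = \left(\frac{662}{3} + 4776333\right) \left(-3204651\right) = \frac{14329661}{3} \left(-3204651\right) = -15307187484437$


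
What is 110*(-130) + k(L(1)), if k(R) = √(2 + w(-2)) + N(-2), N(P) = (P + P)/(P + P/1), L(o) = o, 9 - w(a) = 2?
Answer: -14296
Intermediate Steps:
w(a) = 7 (w(a) = 9 - 1*2 = 9 - 2 = 7)
N(P) = 1 (N(P) = (2*P)/(P + P*1) = (2*P)/(P + P) = (2*P)/((2*P)) = (2*P)*(1/(2*P)) = 1)
k(R) = 4 (k(R) = √(2 + 7) + 1 = √9 + 1 = 3 + 1 = 4)
110*(-130) + k(L(1)) = 110*(-130) + 4 = -14300 + 4 = -14296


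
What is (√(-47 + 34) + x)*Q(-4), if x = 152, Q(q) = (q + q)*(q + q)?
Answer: 9728 + 64*I*√13 ≈ 9728.0 + 230.76*I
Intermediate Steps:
Q(q) = 4*q² (Q(q) = (2*q)*(2*q) = 4*q²)
(√(-47 + 34) + x)*Q(-4) = (√(-47 + 34) + 152)*(4*(-4)²) = (√(-13) + 152)*(4*16) = (I*√13 + 152)*64 = (152 + I*√13)*64 = 9728 + 64*I*√13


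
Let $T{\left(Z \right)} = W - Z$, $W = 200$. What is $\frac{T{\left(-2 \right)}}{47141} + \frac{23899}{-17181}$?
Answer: $- \frac{1123152197}{809929521} \approx -1.3867$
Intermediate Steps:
$T{\left(Z \right)} = 200 - Z$
$\frac{T{\left(-2 \right)}}{47141} + \frac{23899}{-17181} = \frac{200 - -2}{47141} + \frac{23899}{-17181} = \left(200 + 2\right) \frac{1}{47141} + 23899 \left(- \frac{1}{17181}\right) = 202 \cdot \frac{1}{47141} - \frac{23899}{17181} = \frac{202}{47141} - \frac{23899}{17181} = - \frac{1123152197}{809929521}$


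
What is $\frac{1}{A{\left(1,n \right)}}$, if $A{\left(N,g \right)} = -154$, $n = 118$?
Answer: $- \frac{1}{154} \approx -0.0064935$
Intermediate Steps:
$\frac{1}{A{\left(1,n \right)}} = \frac{1}{-154} = - \frac{1}{154}$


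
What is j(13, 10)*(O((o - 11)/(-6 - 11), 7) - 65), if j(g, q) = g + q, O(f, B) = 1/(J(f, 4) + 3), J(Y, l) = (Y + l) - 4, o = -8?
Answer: -104259/70 ≈ -1489.4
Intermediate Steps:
J(Y, l) = -4 + Y + l
O(f, B) = 1/(3 + f) (O(f, B) = 1/((-4 + f + 4) + 3) = 1/(f + 3) = 1/(3 + f))
j(13, 10)*(O((o - 11)/(-6 - 11), 7) - 65) = (13 + 10)*(1/(3 + (-8 - 11)/(-6 - 11)) - 65) = 23*(1/(3 - 19/(-17)) - 65) = 23*(1/(3 - 19*(-1/17)) - 65) = 23*(1/(3 + 19/17) - 65) = 23*(1/(70/17) - 65) = 23*(17/70 - 65) = 23*(-4533/70) = -104259/70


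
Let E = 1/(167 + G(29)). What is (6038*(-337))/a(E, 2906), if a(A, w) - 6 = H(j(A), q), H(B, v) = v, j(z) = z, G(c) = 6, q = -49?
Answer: 2034806/43 ≈ 47321.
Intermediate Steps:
E = 1/173 (E = 1/(167 + 6) = 1/173 ≈ 0.0057803)
a(A, w) = -43 (a(A, w) = 6 - 49 = -43)
(6038*(-337))/a(E, 2906) = (6038*(-337))/(-43) = -2034806*(-1/43) = 2034806/43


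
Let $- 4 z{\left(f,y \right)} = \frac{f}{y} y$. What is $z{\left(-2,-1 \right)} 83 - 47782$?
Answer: $- \frac{95481}{2} \approx -47741.0$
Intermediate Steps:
$z{\left(f,y \right)} = - \frac{f}{4}$ ($z{\left(f,y \right)} = - \frac{\frac{f}{y} y}{4} = - \frac{f}{4}$)
$z{\left(-2,-1 \right)} 83 - 47782 = \left(- \frac{1}{4}\right) \left(-2\right) 83 - 47782 = \frac{1}{2} \cdot 83 - 47782 = \frac{83}{2} - 47782 = - \frac{95481}{2}$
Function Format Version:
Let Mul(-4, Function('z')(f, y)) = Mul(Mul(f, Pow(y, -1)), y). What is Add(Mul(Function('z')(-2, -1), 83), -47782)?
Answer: Rational(-95481, 2) ≈ -47741.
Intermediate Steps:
Function('z')(f, y) = Mul(Rational(-1, 4), f) (Function('z')(f, y) = Mul(Rational(-1, 4), Mul(Mul(f, Pow(y, -1)), y)) = Mul(Rational(-1, 4), f))
Add(Mul(Function('z')(-2, -1), 83), -47782) = Add(Mul(Mul(Rational(-1, 4), -2), 83), -47782) = Add(Mul(Rational(1, 2), 83), -47782) = Add(Rational(83, 2), -47782) = Rational(-95481, 2)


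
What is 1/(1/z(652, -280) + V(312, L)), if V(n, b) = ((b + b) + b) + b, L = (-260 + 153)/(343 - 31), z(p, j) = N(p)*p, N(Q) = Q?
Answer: -16579056/22743025 ≈ -0.72897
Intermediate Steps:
z(p, j) = p**2 (z(p, j) = p*p = p**2)
L = -107/312 ≈ -0.34295
V(n, b) = 4*b (V(n, b) = (2*b + b) + b = 3*b + b = 4*b)
1/(1/z(652, -280) + V(312, L)) = 1/(1/(652**2) + 4*(-107/312)) = 1/(1/425104 - 107/78) = 1/(-22743025/16579056) = -16579056/22743025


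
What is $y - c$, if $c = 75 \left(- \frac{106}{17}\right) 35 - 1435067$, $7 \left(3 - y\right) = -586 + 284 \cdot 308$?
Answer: $\frac{171244018}{119} \approx 1.439 \cdot 10^{6}$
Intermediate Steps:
$y = - \frac{86865}{7}$ ($y = 3 - \frac{-586 + 284 \cdot 308}{7} = 3 - \frac{-586 + 87472}{7} = 3 - \frac{86886}{7} = - \frac{86865}{7} \approx -12409.0$)
$c = - \frac{24674389}{17}$ ($c = 75 \left(\left(-106\right) \frac{1}{17}\right) 35 - 1435067 = 75 \left(- \frac{106}{17}\right) 35 - 1435067 = \left(- \frac{7950}{17}\right) 35 - 1435067 = - \frac{278250}{17} - 1435067 = - \frac{24674389}{17} \approx -1.4514 \cdot 10^{6}$)
$y - c = - \frac{86865}{7} - - \frac{24674389}{17} = - \frac{86865}{7} + \frac{24674389}{17} = \frac{171244018}{119}$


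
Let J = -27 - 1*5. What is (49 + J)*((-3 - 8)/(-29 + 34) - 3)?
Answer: -442/5 ≈ -88.400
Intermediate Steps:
J = -32 (J = -27 - 5 = -32)
(49 + J)*((-3 - 8)/(-29 + 34) - 3) = (49 - 32)*((-3 - 8)/(-29 + 34) - 3) = 17*(-11/5 - 3) = 17*(-26/5) = -442/5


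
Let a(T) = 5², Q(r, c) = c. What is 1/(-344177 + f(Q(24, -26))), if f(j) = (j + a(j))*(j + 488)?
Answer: -1/344639 ≈ -2.9016e-6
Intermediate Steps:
a(T) = 25
f(j) = (25 + j)*(488 + j) (f(j) = (j + 25)*(j + 488) = (25 + j)*(488 + j))
1/(-344177 + f(Q(24, -26))) = 1/(-344177 + (12200 + (-26)² + 513*(-26))) = 1/(-344177 + (12200 + 676 - 13338)) = 1/(-344177 - 462) = 1/(-344639) = -1/344639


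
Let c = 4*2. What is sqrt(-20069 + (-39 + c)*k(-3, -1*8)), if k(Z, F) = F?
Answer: I*sqrt(19821) ≈ 140.79*I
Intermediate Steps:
c = 8
sqrt(-20069 + (-39 + c)*k(-3, -1*8)) = sqrt(-20069 + (-39 + 8)*(-1*8)) = sqrt(-20069 - 31*(-8)) = sqrt(-20069 + 248) = sqrt(-19821) = I*sqrt(19821)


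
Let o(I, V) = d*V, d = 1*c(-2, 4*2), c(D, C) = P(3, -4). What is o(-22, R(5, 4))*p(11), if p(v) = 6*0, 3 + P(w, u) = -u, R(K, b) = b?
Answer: 0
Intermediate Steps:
P(w, u) = -3 - u
c(D, C) = 1 (c(D, C) = -3 - 1*(-4) = -3 + 4 = 1)
d = 1 (d = 1*1 = 1)
o(I, V) = V (o(I, V) = 1*V = V)
p(v) = 0
o(-22, R(5, 4))*p(11) = 4*0 = 0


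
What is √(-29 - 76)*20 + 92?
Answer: 92 + 20*I*√105 ≈ 92.0 + 204.94*I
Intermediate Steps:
√(-29 - 76)*20 + 92 = √(-105)*20 + 92 = (I*√105)*20 + 92 = 20*I*√105 + 92 = 92 + 20*I*√105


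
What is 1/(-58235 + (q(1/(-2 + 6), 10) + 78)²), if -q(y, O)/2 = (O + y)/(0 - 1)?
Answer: -4/194131 ≈ -2.0605e-5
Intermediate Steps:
q(y, O) = 2*O + 2*y (q(y, O) = -2*(O + y)/(0 - 1) = -2*(O + y)/(-1) = -2*(O + y)*(-1) = -2*(-O - y) = 2*O + 2*y)
1/(-58235 + (q(1/(-2 + 6), 10) + 78)²) = 1/(-58235 + ((2*10 + 2/(-2 + 6)) + 78)²) = 1/(-58235 + ((20 + 2/4) + 78)²) = 1/(-58235 + ((20 + 2*(¼)) + 78)²) = 1/(-58235 + ((20 + ½) + 78)²) = 1/(-58235 + (41/2 + 78)²) = 1/(-58235 + (197/2)²) = 1/(-58235 + 38809/4) = 1/(-194131/4) = -4/194131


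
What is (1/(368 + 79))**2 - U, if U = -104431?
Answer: 20866253680/199809 ≈ 1.0443e+5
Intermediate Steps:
(1/(368 + 79))**2 - U = (1/(368 + 79))**2 - 1*(-104431) = (1/447)**2 + 104431 = 1/199809 + 104431 = 20866253680/199809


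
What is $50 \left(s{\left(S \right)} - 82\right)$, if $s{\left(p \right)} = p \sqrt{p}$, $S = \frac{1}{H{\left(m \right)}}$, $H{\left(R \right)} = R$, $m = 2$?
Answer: $-4100 + \frac{25 \sqrt{2}}{2} \approx -4082.3$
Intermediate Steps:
$S = \frac{1}{2} \approx 0.5$
$s{\left(p \right)} = p^{\frac{3}{2}}$
$50 \left(s{\left(S \right)} - 82\right) = 50 \left(\left(\frac{1}{2}\right)^{\frac{3}{2}} - 82\right) = 50 \left(\frac{\sqrt{2}}{4} - 82\right) = 50 \left(-82 + \frac{\sqrt{2}}{4}\right) = -4100 + \frac{25 \sqrt{2}}{2}$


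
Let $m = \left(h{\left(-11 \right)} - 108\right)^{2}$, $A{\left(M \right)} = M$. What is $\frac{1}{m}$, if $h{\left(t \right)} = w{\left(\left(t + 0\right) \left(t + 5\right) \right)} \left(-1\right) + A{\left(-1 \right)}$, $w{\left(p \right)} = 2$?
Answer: $\frac{1}{12321} \approx 8.1162 \cdot 10^{-5}$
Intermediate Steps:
$h{\left(t \right)} = -3$ ($h{\left(t \right)} = 2 \left(-1\right) - 1 = -2 - 1 = -3$)
$m = 12321$ ($m = \left(-3 - 108\right)^{2} = \left(-111\right)^{2} = 12321$)
$\frac{1}{m} = \frac{1}{12321}$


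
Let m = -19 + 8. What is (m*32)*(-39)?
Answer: 13728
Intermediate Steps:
m = -11
(m*32)*(-39) = -11*32*(-39) = -352*(-39) = 13728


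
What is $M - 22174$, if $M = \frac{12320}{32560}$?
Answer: $- \frac{820424}{37} \approx -22174.0$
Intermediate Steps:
$M = \frac{14}{37}$ ($M = 12320 \cdot \frac{1}{32560} = \frac{14}{37} \approx 0.37838$)
$M - 22174 = \frac{14}{37} - 22174 = - \frac{820424}{37}$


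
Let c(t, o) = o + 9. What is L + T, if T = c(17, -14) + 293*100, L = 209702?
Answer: 238997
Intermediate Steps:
c(t, o) = 9 + o
T = 29295 (T = (9 - 14) + 293*100 = -5 + 29300 = 29295)
L + T = 209702 + 29295 = 238997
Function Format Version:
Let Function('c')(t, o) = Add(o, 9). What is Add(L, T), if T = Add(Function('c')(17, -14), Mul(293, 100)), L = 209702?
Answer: 238997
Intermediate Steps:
Function('c')(t, o) = Add(9, o)
T = 29295 (T = Add(Add(9, -14), Mul(293, 100)) = Add(-5, 29300) = 29295)
Add(L, T) = Add(209702, 29295) = 238997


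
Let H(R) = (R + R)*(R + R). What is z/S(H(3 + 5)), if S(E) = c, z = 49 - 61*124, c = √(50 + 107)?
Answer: -7515*√157/157 ≈ -599.76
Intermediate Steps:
H(R) = 4*R² (H(R) = (2*R)*(2*R) = 4*R²)
c = √157 ≈ 12.530
z = -7515 (z = 49 - 7564 = -7515)
S(E) = √157
z/S(H(3 + 5)) = -7515*√157/157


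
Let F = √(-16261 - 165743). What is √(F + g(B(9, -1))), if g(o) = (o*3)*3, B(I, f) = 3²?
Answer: √(81 + 2*I*√45501) ≈ 16.051 + 13.29*I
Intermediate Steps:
B(I, f) = 9
g(o) = 9*o (g(o) = (3*o)*3 = 9*o)
F = 2*I*√45501 (F = √(-182004) = 2*I*√45501 ≈ 426.62*I)
√(F + g(B(9, -1))) = √(2*I*√45501 + 9*9) = √(2*I*√45501 + 81) = √(81 + 2*I*√45501)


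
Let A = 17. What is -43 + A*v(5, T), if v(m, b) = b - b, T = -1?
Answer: -43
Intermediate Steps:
v(m, b) = 0
-43 + A*v(5, T) = -43 + 17*0 = -43 + 0 = -43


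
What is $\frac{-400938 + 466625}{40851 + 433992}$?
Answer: $\frac{65687}{474843} \approx 0.13833$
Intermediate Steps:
$\frac{-400938 + 466625}{40851 + 433992} = \frac{65687}{474843}$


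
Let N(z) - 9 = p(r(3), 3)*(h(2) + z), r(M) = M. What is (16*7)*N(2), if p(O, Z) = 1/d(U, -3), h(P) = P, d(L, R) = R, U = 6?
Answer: 2576/3 ≈ 858.67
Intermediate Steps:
p(O, Z) = -⅓ (p(O, Z) = 1/(-3) = -⅓)
N(z) = 25/3 - z/3 (N(z) = 9 - (2 + z)/3 = 9 + (-⅔ - z/3) = 25/3 - z/3)
(16*7)*N(2) = (16*7)*(25/3 - ⅓*2) = 112*(25/3 - ⅔) = 112*(23/3) = 2576/3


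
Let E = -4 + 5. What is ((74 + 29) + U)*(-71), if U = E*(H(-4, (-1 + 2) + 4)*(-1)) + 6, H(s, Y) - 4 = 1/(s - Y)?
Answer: -67166/9 ≈ -7462.9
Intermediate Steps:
H(s, Y) = 4 + 1/(s - Y)
E = 1
U = 19/9 (U = 1*(((-1 - 4*(-4) + 4*((-1 + 2) + 4))/(((-1 + 2) + 4) - 1*(-4)))*(-1)) + 6 = 1*(((-1 + 16 + 4*(1 + 4))/((1 + 4) + 4))*(-1)) + 6 = 1*(((-1 + 16 + 4*5)/(5 + 4))*(-1)) + 6 = 1*(((-1 + 16 + 20)/9)*(-1)) + 6 = 1*(((⅑)*35)*(-1)) + 6 = 1*((35/9)*(-1)) + 6 = 1*(-35/9) + 6 = -35/9 + 6 = 19/9 ≈ 2.1111)
((74 + 29) + U)*(-71) = ((74 + 29) + 19/9)*(-71) = (103 + 19/9)*(-71) = (946/9)*(-71) = -67166/9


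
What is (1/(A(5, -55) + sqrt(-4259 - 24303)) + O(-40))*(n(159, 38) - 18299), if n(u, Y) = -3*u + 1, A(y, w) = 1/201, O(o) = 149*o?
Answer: 18775*(-5759*I + 1197960*sqrt(28562))/(-I + 201*sqrt(28562)) ≈ 1.119e+8 + 111.09*I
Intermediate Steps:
A(y, w) = 1/201
n(u, Y) = 1 - 3*u
(1/(A(5, -55) + sqrt(-4259 - 24303)) + O(-40))*(n(159, 38) - 18299) = (1/(1/201 + sqrt(-4259 - 24303)) + 149*(-40))*((1 - 3*159) - 18299) = (1/(1/201 + sqrt(-28562)) - 5960)*((1 - 477) - 18299) = (1/(1/201 + I*sqrt(28562)) - 5960)*(-476 - 18299) = (-5960 + 1/(1/201 + I*sqrt(28562)))*(-18775) = 111899000 - 18775/(1/201 + I*sqrt(28562))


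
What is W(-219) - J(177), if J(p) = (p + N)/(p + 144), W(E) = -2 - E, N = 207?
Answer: 23091/107 ≈ 215.80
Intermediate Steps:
J(p) = (207 + p)/(144 + p) (J(p) = (p + 207)/(p + 144) = (207 + p)/(144 + p))
W(-219) - J(177) = (-2 - 1*(-219)) - (207 + 177)/(144 + 177) = (-2 + 219) - 384/321 = 217 - 384/321 = 217 - 1*128/107 = 217 - 128/107 = 23091/107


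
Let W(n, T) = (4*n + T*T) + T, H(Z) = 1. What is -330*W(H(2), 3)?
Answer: -5280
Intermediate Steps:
W(n, T) = T + T² + 4*n (W(n, T) = (4*n + T²) + T = (T² + 4*n) + T = T + T² + 4*n)
-330*W(H(2), 3) = -330*(3 + 3² + 4*1) = -330*(3 + 9 + 4) = -330*16 = -5280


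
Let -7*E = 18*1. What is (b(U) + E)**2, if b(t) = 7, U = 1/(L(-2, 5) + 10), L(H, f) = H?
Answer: 961/49 ≈ 19.612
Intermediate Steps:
U = 1/8 (U = 1/(-2 + 10) = 1/8 ≈ 0.12500)
E = -18/7 ≈ -2.5714
(b(U) + E)**2 = (7 - 18/7)**2 = (31/7)**2 = 961/49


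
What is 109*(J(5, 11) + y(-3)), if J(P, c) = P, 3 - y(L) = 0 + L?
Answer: 1199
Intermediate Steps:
y(L) = 3 - L (y(L) = 3 - (0 + L) = 3 - L)
109*(J(5, 11) + y(-3)) = 109*(5 + (3 - 1*(-3))) = 109*(5 + (3 + 3)) = 109*(5 + 6) = 109*11 = 1199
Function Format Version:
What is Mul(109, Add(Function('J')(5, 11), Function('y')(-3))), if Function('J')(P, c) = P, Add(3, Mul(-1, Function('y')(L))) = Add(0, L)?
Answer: 1199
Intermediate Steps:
Function('y')(L) = Add(3, Mul(-1, L)) (Function('y')(L) = Add(3, Mul(-1, Add(0, L))) = Add(3, Mul(-1, L)))
Mul(109, Add(Function('J')(5, 11), Function('y')(-3))) = Mul(109, Add(5, Add(3, Mul(-1, -3)))) = Mul(109, Add(5, Add(3, 3))) = Mul(109, Add(5, 6)) = Mul(109, 11) = 1199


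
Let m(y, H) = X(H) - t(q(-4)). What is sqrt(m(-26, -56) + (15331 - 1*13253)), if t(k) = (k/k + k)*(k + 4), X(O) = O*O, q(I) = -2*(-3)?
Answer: 2*sqrt(1286) ≈ 71.722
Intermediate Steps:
q(I) = 6
X(O) = O**2
t(k) = (1 + k)*(4 + k)
m(y, H) = -70 + H**2 (m(y, H) = H**2 - (4 + 6**2 + 5*6) = H**2 - (4 + 36 + 30) = H**2 - 1*70 = H**2 - 70 = -70 + H**2)
sqrt(m(-26, -56) + (15331 - 1*13253)) = sqrt((-70 + (-56)**2) + (15331 - 1*13253)) = sqrt((-70 + 3136) + (15331 - 13253)) = sqrt(3066 + 2078) = sqrt(5144) = 2*sqrt(1286)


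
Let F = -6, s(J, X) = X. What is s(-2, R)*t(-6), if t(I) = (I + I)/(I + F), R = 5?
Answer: 5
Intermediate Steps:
t(I) = 2*I/(-6 + I) (t(I) = (I + I)/(I - 6) = (2*I)/(-6 + I) = 2*I/(-6 + I))
s(-2, R)*t(-6) = 5*(2*(-6)/(-6 - 6)) = 5*(2*(-6)/(-12)) = 5*(2*(-6)*(-1/12)) = 5*1 = 5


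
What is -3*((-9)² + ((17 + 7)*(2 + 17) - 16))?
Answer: -1563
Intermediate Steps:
-3*((-9)² + ((17 + 7)*(2 + 17) - 16)) = -3*(81 + (24*19 - 16)) = -3*(81 + (456 - 16)) = -3*(81 + 440) = -3*521 = -1563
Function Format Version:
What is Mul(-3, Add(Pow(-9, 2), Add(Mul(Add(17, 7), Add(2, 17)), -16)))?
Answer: -1563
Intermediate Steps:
Mul(-3, Add(Pow(-9, 2), Add(Mul(Add(17, 7), Add(2, 17)), -16))) = Mul(-3, Add(81, Add(Mul(24, 19), -16))) = Mul(-3, Add(81, Add(456, -16))) = Mul(-3, Add(81, 440)) = Mul(-3, 521) = -1563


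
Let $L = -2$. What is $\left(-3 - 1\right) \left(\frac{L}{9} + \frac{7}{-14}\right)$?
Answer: $\frac{26}{9} \approx 2.8889$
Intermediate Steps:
$\left(-3 - 1\right) \left(\frac{L}{9} + \frac{7}{-14}\right) = \left(-3 - 1\right) \left(- \frac{2}{9} + \frac{7}{-14}\right) = - 4 \left(\left(-2\right) \frac{1}{9} + 7 \left(- \frac{1}{14}\right)\right) = - 4 \left(- \frac{2}{9} - \frac{1}{2}\right) = \left(-4\right) \left(- \frac{13}{18}\right) = \frac{26}{9}$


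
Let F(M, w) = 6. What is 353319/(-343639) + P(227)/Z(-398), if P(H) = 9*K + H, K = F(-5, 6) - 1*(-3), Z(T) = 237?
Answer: 22104209/81442443 ≈ 0.27141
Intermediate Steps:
K = 9 (K = 6 - 1*(-3) = 6 + 3 = 9)
P(H) = 81 + H (P(H) = 9*9 + H = 81 + H)
353319/(-343639) + P(227)/Z(-398) = 353319/(-343639) + (81 + 227)/237 = 353319*(-1/343639) + 308*(1/237) = -353319/343639 + 308/237 = 22104209/81442443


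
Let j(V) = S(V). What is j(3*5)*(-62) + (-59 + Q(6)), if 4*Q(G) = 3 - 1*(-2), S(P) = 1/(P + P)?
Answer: -3589/60 ≈ -59.817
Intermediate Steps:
S(P) = 1/(2*P)
Q(G) = 5/4 (Q(G) = (3 - 1*(-2))/4 = (3 + 2)/4 = (¼)*5 = 5/4)
j(V) = 1/(2*V)
j(3*5)*(-62) + (-59 + Q(6)) = (1/(2*((3*5))))*(-62) + (-59 + 5/4) = ((½)/15)*(-62) - 231/4 = ((½)*(1/15))*(-62) - 231/4 = (1/30)*(-62) - 231/4 = -31/15 - 231/4 = -3589/60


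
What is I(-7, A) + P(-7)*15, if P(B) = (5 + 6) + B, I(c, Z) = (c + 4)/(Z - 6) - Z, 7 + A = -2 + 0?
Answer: 346/5 ≈ 69.200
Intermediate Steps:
A = -9 (A = -7 + (-2 + 0) = -7 - 2 = -9)
I(c, Z) = -Z + (4 + c)/(-6 + Z) (I(c, Z) = (4 + c)/(-6 + Z) - Z = -Z + (4 + c)/(-6 + Z))
P(B) = 11 + B
I(-7, A) + P(-7)*15 = (4 - 7 - 1*(-9)² + 6*(-9))/(-6 - 9) + (11 - 7)*15 = (4 - 7 - 1*81 - 54)/(-15) + 4*15 = -(4 - 7 - 81 - 54)/15 + 60 = -1/15*(-138) + 60 = 46/5 + 60 = 346/5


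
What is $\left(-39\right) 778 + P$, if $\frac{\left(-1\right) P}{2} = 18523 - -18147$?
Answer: $-103682$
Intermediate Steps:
$P = -73340$ ($P = - 2 \left(18523 - -18147\right) = - 2 \left(18523 + 18147\right) = \left(-2\right) 36670 = -73340$)
$\left(-39\right) 778 + P = \left(-39\right) 778 - 73340 = -30342 - 73340 = -103682$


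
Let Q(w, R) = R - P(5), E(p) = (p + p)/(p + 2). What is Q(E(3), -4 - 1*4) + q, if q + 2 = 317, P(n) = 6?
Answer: 301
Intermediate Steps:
E(p) = 2*p/(2 + p) (E(p) = (2*p)/(2 + p) = 2*p/(2 + p))
q = 315 (q = -2 + 317 = 315)
Q(w, R) = -6 + R (Q(w, R) = R - 1*6 = R - 6 = -6 + R)
Q(E(3), -4 - 1*4) + q = (-6 + (-4 - 1*4)) + 315 = (-6 + (-4 - 4)) + 315 = (-6 - 8) + 315 = -14 + 315 = 301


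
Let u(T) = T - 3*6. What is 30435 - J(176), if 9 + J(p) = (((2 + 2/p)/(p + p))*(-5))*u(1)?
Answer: 943018299/30976 ≈ 30444.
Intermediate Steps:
u(T) = -18 + T (u(T) = T - 18 = -18 + T)
J(p) = -9 + 85*(2 + 2/p)/(2*p) (J(p) = -9 + (((2 + 2/p)/(p + p))*(-5))*(-18 + 1) = -9 + (((2 + 2/p)/((2*p)))*(-5))*(-17) = -9 + (((2 + 2/p)*(1/(2*p)))*(-5))*(-17) = -9 + (((2 + 2/p)/(2*p))*(-5))*(-17) = -9 - 5*(2 + 2/p)/(2*p)*(-17) = -9 + 85*(2 + 2/p)/(2*p))
30435 - J(176) = 30435 - (-9 + 85/176 + 85/176²) = 30435 - (-9 + 85*(1/176) + 85*(1/30976)) = 30435 - (-9 + 85/176 + 85/30976) = 30435 - 1*(-263739/30976) = 30435 + 263739/30976 = 943018299/30976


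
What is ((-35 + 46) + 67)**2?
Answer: 6084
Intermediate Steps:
((-35 + 46) + 67)**2 = (11 + 67)**2 = 78**2 = 6084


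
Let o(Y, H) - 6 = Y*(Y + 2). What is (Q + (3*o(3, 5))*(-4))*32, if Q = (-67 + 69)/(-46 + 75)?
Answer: -233792/29 ≈ -8061.8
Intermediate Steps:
o(Y, H) = 6 + Y*(2 + Y) (o(Y, H) = 6 + Y*(Y + 2) = 6 + Y*(2 + Y))
Q = 2/29 ≈ 0.068966
(Q + (3*o(3, 5))*(-4))*32 = (2/29 + (3*(6 + 3² + 2*3))*(-4))*32 = (2/29 + (3*(6 + 9 + 6))*(-4))*32 = (2/29 + (3*21)*(-4))*32 = (2/29 + 63*(-4))*32 = (2/29 - 252)*32 = -7306/29*32 = -233792/29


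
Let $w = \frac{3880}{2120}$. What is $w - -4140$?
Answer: $\frac{219517}{53} \approx 4141.8$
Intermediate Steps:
$w = \frac{97}{53}$ ($w = 3880 \cdot \frac{1}{2120} = \frac{97}{53} \approx 1.8302$)
$w - -4140 = \frac{97}{53} - -4140 = \frac{97}{53} + 4140 = \frac{219517}{53}$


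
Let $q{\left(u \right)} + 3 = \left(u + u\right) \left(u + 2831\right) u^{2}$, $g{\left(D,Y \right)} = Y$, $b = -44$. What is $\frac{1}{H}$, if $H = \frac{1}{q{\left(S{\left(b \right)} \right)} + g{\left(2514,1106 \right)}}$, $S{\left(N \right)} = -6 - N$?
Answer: $314856639$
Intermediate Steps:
$q{\left(u \right)} = -3 + 2 u^{3} \left(2831 + u\right)$ ($q{\left(u \right)} = -3 + \left(u + u\right) \left(u + 2831\right) u^{2} = -3 + 2 u \left(2831 + u\right) u^{2} = -3 + 2 u^{3} \left(2831 + u\right)$)
$H = \frac{1}{314856639}$ ($H = \frac{1}{\left(-3 + 2 \left(-6 - -44\right)^{4} + 5662 \left(-6 - -44\right)^{3}\right) + 1106} = \frac{1}{\left(-3 + 2 \left(-6 + 44\right)^{4} + 5662 \left(-6 + 44\right)^{3}\right) + 1106} = \frac{1}{\left(-3 + 2 \cdot 38^{4} + 5662 \cdot 38^{3}\right) + 1106} = \frac{1}{\left(-3 + 2 \cdot 2085136 + 5662 \cdot 54872\right) + 1106} = \frac{1}{\left(-3 + 4170272 + 310685264\right) + 1106} = \frac{1}{314855533 + 1106} = \frac{1}{314856639} \approx 3.176 \cdot 10^{-9}$)
$\frac{1}{H} = \frac{1}{\frac{1}{314856639}} = 314856639$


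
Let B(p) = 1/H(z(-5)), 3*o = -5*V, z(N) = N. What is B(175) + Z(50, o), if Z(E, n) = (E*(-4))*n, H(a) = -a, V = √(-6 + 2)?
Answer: ⅕ + 2000*I/3 ≈ 0.2 + 666.67*I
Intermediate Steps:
V = 2*I (V = √(-4) = 2*I ≈ 2.0*I)
o = -10*I/3 (o = (-10*I)/3 = -10*I/3 ≈ -3.3333*I)
Z(E, n) = -4*E*n (Z(E, n) = (-4*E)*n = -4*E*n)
B(p) = ⅕ (B(p) = 1/(-1*(-5)) = 1/5 = ⅕)
B(175) + Z(50, o) = ⅕ - 4*50*(-10*I/3) = ⅕ + 2000*I/3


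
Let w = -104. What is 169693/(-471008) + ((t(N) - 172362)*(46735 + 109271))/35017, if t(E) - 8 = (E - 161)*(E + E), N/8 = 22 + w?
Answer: 66098994667738619/16493287136 ≈ 4.0076e+6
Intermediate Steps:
N = -656 (N = 8*(22 - 104) = 8*(-82) = -656)
t(E) = 8 + 2*E*(-161 + E) (t(E) = 8 + (E - 161)*(E + E) = 8 + (-161 + E)*(2*E) = 8 + 2*E*(-161 + E))
169693/(-471008) + ((t(N) - 172362)*(46735 + 109271))/35017 = 169693/(-471008) + (((8 - 322*(-656) + 2*(-656)**2) - 172362)*(46735 + 109271))/35017 = 169693*(-1/471008) + (((8 + 211232 + 2*430336) - 172362)*156006)*(1/35017) = -169693/471008 + (((8 + 211232 + 860672) - 172362)*156006)*(1/35017) = -169693/471008 + ((1071912 - 172362)*156006)*(1/35017) = -169693/471008 + (899550*156006)*(1/35017) = -169693/471008 + 140335197300*(1/35017) = -169693/471008 + 140335197300/35017 = 66098994667738619/16493287136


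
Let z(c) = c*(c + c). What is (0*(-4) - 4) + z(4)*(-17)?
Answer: -548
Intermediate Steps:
z(c) = 2*c² (z(c) = c*(2*c) = 2*c²)
(0*(-4) - 4) + z(4)*(-17) = (0*(-4) - 4) + (2*4²)*(-17) = (0 - 4) + (2*16)*(-17) = -4 + 32*(-17) = -4 - 544 = -548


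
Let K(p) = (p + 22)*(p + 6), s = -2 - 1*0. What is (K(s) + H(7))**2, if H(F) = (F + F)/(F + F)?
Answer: 6561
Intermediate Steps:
s = -2 (s = -2 + 0 = -2)
K(p) = (6 + p)*(22 + p) (K(p) = (22 + p)*(6 + p) = (6 + p)*(22 + p))
H(F) = 1 (H(F) = (2*F)/((2*F)) = (2*F)*(1/(2*F)) = 1)
(K(s) + H(7))**2 = ((132 + (-2)**2 + 28*(-2)) + 1)**2 = ((132 + 4 - 56) + 1)**2 = (80 + 1)**2 = 81**2 = 6561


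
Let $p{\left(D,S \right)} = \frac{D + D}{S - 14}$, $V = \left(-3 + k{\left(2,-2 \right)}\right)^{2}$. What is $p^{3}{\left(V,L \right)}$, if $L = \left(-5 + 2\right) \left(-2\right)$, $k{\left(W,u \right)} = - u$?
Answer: $- \frac{1}{64} \approx -0.015625$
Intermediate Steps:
$V = 1$ ($V = \left(-3 - -2\right)^{2} = \left(-3 + 2\right)^{2} = \left(-1\right)^{2} = 1$)
$L = 6$ ($L = \left(-3\right) \left(-2\right) = 6$)
$p{\left(D,S \right)} = \frac{2 D}{-14 + S}$
$p^{3}{\left(V,L \right)} = \left(2 \cdot 1 \frac{1}{-14 + 6}\right)^{3} = \left(2 \cdot 1 \frac{1}{-8}\right)^{3} = \left(2 \cdot 1 \left(- \frac{1}{8}\right)\right)^{3} = \left(- \frac{1}{4}\right)^{3} = - \frac{1}{64}$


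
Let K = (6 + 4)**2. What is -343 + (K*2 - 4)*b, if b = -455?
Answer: -89523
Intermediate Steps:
K = 100 (K = 10**2 = 100)
-343 + (K*2 - 4)*b = -343 + (100*2 - 4)*(-455) = -343 + (200 - 4)*(-455) = -343 + 196*(-455) = -343 - 89180 = -89523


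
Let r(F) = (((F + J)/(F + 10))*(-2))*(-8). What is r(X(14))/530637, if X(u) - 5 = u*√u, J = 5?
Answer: 41504/1336674603 - 1120*√14/1336674603 ≈ 2.7915e-5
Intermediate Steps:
X(u) = 5 + u^(3/2) (X(u) = 5 + u*√u = 5 + u^(3/2))
r(F) = 16*(5 + F)/(10 + F) (r(F) = (((F + 5)/(F + 10))*(-2))*(-8) = (((5 + F)/(10 + F))*(-2))*(-8) = -2*(5 + F)/(10 + F)*(-8) = 16*(5 + F)/(10 + F))
r(X(14))/530637 = (16*(5 + (5 + 14^(3/2)))/(10 + (5 + 14^(3/2))))/530637 = (16*(5 + (5 + 14*√14))/(10 + (5 + 14*√14)))*(1/530637) = (16*(10 + 14*√14)/(15 + 14*√14))*(1/530637) = 16*(10 + 14*√14)/(530637*(15 + 14*√14))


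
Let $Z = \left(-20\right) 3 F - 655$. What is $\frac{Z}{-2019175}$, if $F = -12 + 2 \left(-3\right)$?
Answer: $- \frac{1}{4751} \approx -0.00021048$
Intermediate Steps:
$F = -18$ ($F = -12 - 6 = -18$)
$Z = 425$ ($Z = \left(-20\right) 3 \left(-18\right) - 655 = \left(-60\right) \left(-18\right) - 655 = 1080 - 655 = 425$)
$\frac{Z}{-2019175} = \frac{425}{-2019175} = 425 \left(- \frac{1}{2019175}\right) = - \frac{1}{4751}$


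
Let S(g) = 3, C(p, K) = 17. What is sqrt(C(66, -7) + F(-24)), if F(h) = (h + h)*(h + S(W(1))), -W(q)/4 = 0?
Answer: 5*sqrt(41) ≈ 32.016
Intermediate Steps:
W(q) = 0 (W(q) = -4*0 = 0)
F(h) = 2*h*(3 + h) (F(h) = (h + h)*(h + 3) = (2*h)*(3 + h) = 2*h*(3 + h))
sqrt(C(66, -7) + F(-24)) = sqrt(17 + 2*(-24)*(3 - 24)) = sqrt(17 + 2*(-24)*(-21)) = sqrt(17 + 1008) = sqrt(1025) = 5*sqrt(41)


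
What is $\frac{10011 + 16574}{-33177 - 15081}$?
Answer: $- \frac{26585}{48258} \approx -0.55089$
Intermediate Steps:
$\frac{10011 + 16574}{-33177 - 15081} = \frac{26585}{-48258} = 26585 \left(- \frac{1}{48258}\right) = - \frac{26585}{48258}$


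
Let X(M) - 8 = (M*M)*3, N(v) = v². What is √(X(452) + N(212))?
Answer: 6*√18274 ≈ 811.09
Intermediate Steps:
X(M) = 8 + 3*M² (X(M) = 8 + (M*M)*3 = 8 + M²*3 = 8 + 3*M²)
√(X(452) + N(212)) = √((8 + 3*452²) + 212²) = √((8 + 3*204304) + 44944) = √((8 + 612912) + 44944) = √(612920 + 44944) = √657864 = 6*√18274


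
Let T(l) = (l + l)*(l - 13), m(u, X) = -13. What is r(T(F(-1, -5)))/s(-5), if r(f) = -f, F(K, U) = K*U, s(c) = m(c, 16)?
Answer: -80/13 ≈ -6.1538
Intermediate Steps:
s(c) = -13
T(l) = 2*l*(-13 + l) (T(l) = (2*l)*(-13 + l) = 2*l*(-13 + l))
r(T(F(-1, -5)))/s(-5) = -2*(-1*(-5))*(-13 - 1*(-5))/(-13) = -2*5*(-13 + 5)*(-1/13) = -2*5*(-8)*(-1/13) = -1*(-80)*(-1/13) = 80*(-1/13) = -80/13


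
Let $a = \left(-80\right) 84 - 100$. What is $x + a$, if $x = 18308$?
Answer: $11488$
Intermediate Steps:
$a = -6820$ ($a = -6720 - 100 = -6820$)
$x + a = 18308 - 6820 = 11488$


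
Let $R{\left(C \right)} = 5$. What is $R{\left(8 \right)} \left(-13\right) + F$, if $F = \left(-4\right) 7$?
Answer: $-93$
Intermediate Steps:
$F = -28$
$R{\left(8 \right)} \left(-13\right) + F = 5 \left(-13\right) - 28 = -65 - 28 = -93$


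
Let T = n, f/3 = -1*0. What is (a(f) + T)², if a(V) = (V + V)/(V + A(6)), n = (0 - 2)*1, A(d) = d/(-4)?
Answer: 4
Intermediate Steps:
A(d) = -d/4 (A(d) = d*(-¼) = -d/4)
f = 0 (f = 3*(-1*0) = 3*0 = 0)
n = -2 (n = -2*1 = -2)
a(V) = 2*V/(-3/2 + V) (a(V) = (V + V)/(V - ¼*6) = (2*V)/(V - 3/2) = (2*V)/(-3/2 + V) = 2*V/(-3/2 + V))
T = -2
(a(f) + T)² = (4*0/(-3 + 2*0) - 2)² = (4*0/(-3 + 0) - 2)² = (4*0/(-3) - 2)² = (4*0*(-⅓) - 2)² = (0 - 2)² = (-2)² = 4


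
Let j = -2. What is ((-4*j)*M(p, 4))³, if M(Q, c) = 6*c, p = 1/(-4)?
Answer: 7077888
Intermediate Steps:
p = -¼ ≈ -0.25000
((-4*j)*M(p, 4))³ = ((-4*(-2))*(6*4))³ = (8*24)³ = 192³ = 7077888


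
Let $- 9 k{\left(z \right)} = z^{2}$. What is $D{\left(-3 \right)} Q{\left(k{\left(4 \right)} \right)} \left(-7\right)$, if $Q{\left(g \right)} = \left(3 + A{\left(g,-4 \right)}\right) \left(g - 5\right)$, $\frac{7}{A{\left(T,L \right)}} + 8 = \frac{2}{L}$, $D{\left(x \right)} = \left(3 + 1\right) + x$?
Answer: $\frac{15799}{153} \approx 103.26$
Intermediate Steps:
$D{\left(x \right)} = 4 + x$
$A{\left(T,L \right)} = \frac{7}{-8 + \frac{2}{L}}$
$k{\left(z \right)} = - \frac{z^{2}}{9}$
$Q{\left(g \right)} = - \frac{185}{17} + \frac{37 g}{17}$ ($Q{\left(g \right)} = \left(3 - - \frac{28}{-2 + 8 \left(-4\right)}\right) \left(g - 5\right) = \left(3 - - \frac{28}{-2 - 32}\right) \left(-5 + g\right) = \left(3 - - \frac{28}{-34}\right) \left(-5 + g\right) = \left(3 - \left(-28\right) \left(- \frac{1}{34}\right)\right) \left(-5 + g\right) = \left(3 - \frac{14}{17}\right) \left(-5 + g\right) = \frac{37 \left(-5 + g\right)}{17} = - \frac{185}{17} + \frac{37 g}{17}$)
$D{\left(-3 \right)} Q{\left(k{\left(4 \right)} \right)} \left(-7\right) = \left(4 - 3\right) \left(- \frac{185}{17} + \frac{37 \left(- \frac{4^{2}}{9}\right)}{17}\right) \left(-7\right) = 1 \left(- \frac{185}{17} + \frac{37 \left(\left(- \frac{1}{9}\right) 16\right)}{17}\right) \left(-7\right) = 1 \left(- \frac{185}{17} + \frac{37}{17} \left(- \frac{16}{9}\right)\right) \left(-7\right) = 1 \left(- \frac{185}{17} - \frac{592}{153}\right) \left(-7\right) = 1 \left(- \frac{2257}{153}\right) \left(-7\right) = \left(- \frac{2257}{153}\right) \left(-7\right) = \frac{15799}{153}$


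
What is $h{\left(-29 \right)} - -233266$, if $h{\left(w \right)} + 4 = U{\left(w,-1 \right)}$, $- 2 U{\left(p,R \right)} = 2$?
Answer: $233261$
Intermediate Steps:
$U{\left(p,R \right)} = -1$ ($U{\left(p,R \right)} = \left(- \frac{1}{2}\right) 2 = -1$)
$h{\left(w \right)} = -5$ ($h{\left(w \right)} = -4 - 1 = -5$)
$h{\left(-29 \right)} - -233266 = -5 - -233266 = -5 + 233266 = 233261$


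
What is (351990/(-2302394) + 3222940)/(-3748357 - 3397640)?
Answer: -3710238683185/8226450308409 ≈ -0.45101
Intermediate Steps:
(351990/(-2302394) + 3222940)/(-3748357 - 3397640) = (351990*(-1/2302394) + 3222940)/(-7145997) = (-175995/1151197 + 3222940)*(-1/7145997) = (3710238683185/1151197)*(-1/7145997) = -3710238683185/8226450308409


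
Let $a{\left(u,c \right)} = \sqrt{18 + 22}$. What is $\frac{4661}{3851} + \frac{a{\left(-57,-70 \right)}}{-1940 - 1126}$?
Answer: $\frac{4661}{3851} - \frac{\sqrt{10}}{1533} \approx 1.2083$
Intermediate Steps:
$a{\left(u,c \right)} = 2 \sqrt{10}$ ($a{\left(u,c \right)} = \sqrt{40} = 2 \sqrt{10}$)
$\frac{4661}{3851} + \frac{a{\left(-57,-70 \right)}}{-1940 - 1126} = \frac{4661}{3851} + \frac{2 \sqrt{10}}{-1940 - 1126} = 4661 \cdot \frac{1}{3851} + \frac{2 \sqrt{10}}{-3066} = \frac{4661}{3851} + 2 \sqrt{10} \left(- \frac{1}{3066}\right) = \frac{4661}{3851} - \frac{\sqrt{10}}{1533}$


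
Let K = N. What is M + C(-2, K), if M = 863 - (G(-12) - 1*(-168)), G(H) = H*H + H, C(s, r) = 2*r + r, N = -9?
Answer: 536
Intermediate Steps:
K = -9
C(s, r) = 3*r
G(H) = H + H**2 (G(H) = H**2 + H = H + H**2)
M = 563 (M = 863 - (-12*(1 - 12) - 1*(-168)) = 863 - (-12*(-11) + 168) = 863 - (132 + 168) = 863 - 1*300 = 863 - 300 = 563)
M + C(-2, K) = 563 + 3*(-9) = 563 - 27 = 536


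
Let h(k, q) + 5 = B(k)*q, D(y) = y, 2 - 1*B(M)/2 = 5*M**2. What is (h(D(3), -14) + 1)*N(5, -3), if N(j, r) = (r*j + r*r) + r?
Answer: -10800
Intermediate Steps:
B(M) = 4 - 10*M**2
h(k, q) = -5 + q*(4 - 10*k**2) (h(k, q) = -5 + (4 - 10*k**2)*q = -5 + q*(4 - 10*k**2))
N(j, r) = r + r**2 + j*r (N(j, r) = (j*r + r**2) + r = (r**2 + j*r) + r = r + r**2 + j*r)
(h(D(3), -14) + 1)*N(5, -3) = ((-5 + 4*(-14) - 10*(-14)*3**2) + 1)*(-3*(1 + 5 - 3)) = ((-5 - 56 - 10*(-14)*9) + 1)*(-3*3) = ((-5 - 56 + 1260) + 1)*(-9) = (1199 + 1)*(-9) = 1200*(-9) = -10800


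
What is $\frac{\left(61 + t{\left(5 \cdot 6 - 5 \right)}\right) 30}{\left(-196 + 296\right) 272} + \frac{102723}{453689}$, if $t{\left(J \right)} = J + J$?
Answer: $\frac{430484997}{1234034080} \approx 0.34884$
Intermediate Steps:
$t{\left(J \right)} = 2 J$
$\frac{\left(61 + t{\left(5 \cdot 6 - 5 \right)}\right) 30}{\left(-196 + 296\right) 272} + \frac{102723}{453689} = \frac{\left(61 + 2 \left(5 \cdot 6 - 5\right)\right) 30}{\left(-196 + 296\right) 272} + \frac{102723}{453689} = \frac{\left(61 + 2 \left(30 - 5\right)\right) 30}{100 \cdot 272} + 102723 \cdot \frac{1}{453689} = \frac{\left(61 + 2 \cdot 25\right) 30}{27200} + \frac{102723}{453689} = \left(61 + 50\right) 30 \cdot \frac{1}{27200} + \frac{102723}{453689} = 111 \cdot 30 \cdot \frac{1}{27200} + \frac{102723}{453689} = 3330 \cdot \frac{1}{27200} + \frac{102723}{453689} = \frac{333}{2720} + \frac{102723}{453689} = \frac{430484997}{1234034080}$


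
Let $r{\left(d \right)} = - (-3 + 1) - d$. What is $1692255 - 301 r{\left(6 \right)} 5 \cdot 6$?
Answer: $1728375$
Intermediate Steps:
$r{\left(d \right)} = 2 - d$ ($r{\left(d \right)} = \left(-1\right) \left(-2\right) - d = 2 - d$)
$1692255 - 301 r{\left(6 \right)} 5 \cdot 6 = 1692255 - 301 \left(2 - 6\right) 5 \cdot 6 = 1692255 - 301 \left(-4\right) 5 \cdot 6 = 1692255 - 301 \left(\left(-20\right) 6\right) = 1692255 - 301 \left(-120\right) = 1692255 - -36120 = 1692255 + 36120 = 1728375$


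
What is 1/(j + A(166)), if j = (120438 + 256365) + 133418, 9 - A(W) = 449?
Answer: 1/509781 ≈ 1.9616e-6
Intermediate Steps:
A(W) = -440 (A(W) = 9 - 1*449 = 9 - 449 = -440)
j = 510221 (j = 376803 + 133418 = 510221)
1/(j + A(166)) = 1/(510221 - 440) = 1/509781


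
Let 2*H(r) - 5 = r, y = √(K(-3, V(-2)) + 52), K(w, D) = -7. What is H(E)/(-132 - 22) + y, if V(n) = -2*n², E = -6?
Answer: 1/308 + 3*√5 ≈ 6.7114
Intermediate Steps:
y = 3*√5 (y = √(-7 + 52) = √45 = 3*√5 ≈ 6.7082)
H(r) = 5/2 + r/2
H(E)/(-132 - 22) + y = (5/2 + (½)*(-6))/(-132 - 22) + 3*√5 = (5/2 - 3)/(-154) + 3*√5 = -1/154*(-½) + 3*√5 = 1/308 + 3*√5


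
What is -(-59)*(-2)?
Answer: -118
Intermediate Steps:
-(-59)*(-2) = -1*118 = -118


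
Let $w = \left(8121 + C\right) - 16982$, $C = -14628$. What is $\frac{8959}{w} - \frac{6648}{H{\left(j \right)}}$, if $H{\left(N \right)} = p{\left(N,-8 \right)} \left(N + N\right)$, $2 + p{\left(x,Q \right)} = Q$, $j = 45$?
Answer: $\frac{12340981}{1761675} \approx 7.0053$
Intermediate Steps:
$w = -23489$ ($w = \left(8121 - 14628\right) - 16982 = -6507 - 16982 = -23489$)
$p{\left(x,Q \right)} = -2 + Q$
$H{\left(N \right)} = - 20 N$ ($H{\left(N \right)} = \left(-2 - 8\right) \left(N + N\right) = - 10 \cdot 2 N = - 20 N$)
$\frac{8959}{w} - \frac{6648}{H{\left(j \right)}} = \frac{8959}{-23489} - \frac{6648}{\left(-20\right) 45} = 8959 \left(- \frac{1}{23489}\right) - \frac{6648}{-900} = - \frac{8959}{23489} - - \frac{554}{75} = - \frac{8959}{23489} + \frac{554}{75} = \frac{12340981}{1761675}$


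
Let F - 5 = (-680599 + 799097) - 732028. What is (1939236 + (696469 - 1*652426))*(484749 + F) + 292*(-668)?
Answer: -255398931560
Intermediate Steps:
F = -613525 (F = 5 + ((-680599 + 799097) - 732028) = 5 + (118498 - 732028) = 5 - 613530 = -613525)
(1939236 + (696469 - 1*652426))*(484749 + F) + 292*(-668) = (1939236 + (696469 - 1*652426))*(484749 - 613525) + 292*(-668) = (1939236 + (696469 - 652426))*(-128776) - 195056 = (1939236 + 44043)*(-128776) - 195056 = 1983279*(-128776) - 195056 = -255398736504 - 195056 = -255398931560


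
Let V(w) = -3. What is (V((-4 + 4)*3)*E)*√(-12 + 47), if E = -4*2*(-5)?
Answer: -120*√35 ≈ -709.93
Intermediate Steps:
E = 40 (E = -8*(-5) = 40)
(V((-4 + 4)*3)*E)*√(-12 + 47) = (-3*40)*√(-12 + 47) = -120*√35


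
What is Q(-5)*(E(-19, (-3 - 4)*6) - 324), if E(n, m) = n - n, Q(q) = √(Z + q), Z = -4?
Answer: -972*I ≈ -972.0*I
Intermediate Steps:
Q(q) = √(-4 + q)
E(n, m) = 0
Q(-5)*(E(-19, (-3 - 4)*6) - 324) = √(-4 - 5)*(0 - 324) = √(-9)*(-324) = (3*I)*(-324) = -972*I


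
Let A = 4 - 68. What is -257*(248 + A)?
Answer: -47288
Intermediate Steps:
A = -64
-257*(248 + A) = -257*(248 - 64) = -257*184 = -47288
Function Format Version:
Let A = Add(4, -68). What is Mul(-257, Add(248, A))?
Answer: -47288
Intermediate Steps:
A = -64
Mul(-257, Add(248, A)) = Mul(-257, Add(248, -64)) = Mul(-257, 184) = -47288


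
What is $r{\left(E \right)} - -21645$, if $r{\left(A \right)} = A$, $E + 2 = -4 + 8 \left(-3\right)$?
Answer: $21615$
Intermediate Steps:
$E = -30$ ($E = -2 + \left(-4 + 8 \left(-3\right)\right) = -2 - 28 = -30$)
$r{\left(E \right)} - -21645 = -30 - -21645 = -30 + 21645 = 21615$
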